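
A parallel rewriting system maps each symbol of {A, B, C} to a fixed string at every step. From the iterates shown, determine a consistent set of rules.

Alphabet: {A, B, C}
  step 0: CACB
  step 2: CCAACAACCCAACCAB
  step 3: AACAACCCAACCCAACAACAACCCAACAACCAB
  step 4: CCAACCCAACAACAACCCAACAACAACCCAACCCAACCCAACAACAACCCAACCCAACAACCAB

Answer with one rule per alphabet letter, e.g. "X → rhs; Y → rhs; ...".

  step 3 ⇒ step 4: AACAACCCAACCCAACAACAACCCAACAACCAB ⇒ C·C·AAC·C·C·AAC·AAC·AAC·C·C·AAC·AAC·AAC·C·C·AAC·C·C·AAC·C·C·AAC·AAC·AAC·C·C·AAC·C·C·AAC·AAC·C·AB
    A ↦ C
    B ↦ AB
    C ↦ AAC

A->C, B->AB, C->AAC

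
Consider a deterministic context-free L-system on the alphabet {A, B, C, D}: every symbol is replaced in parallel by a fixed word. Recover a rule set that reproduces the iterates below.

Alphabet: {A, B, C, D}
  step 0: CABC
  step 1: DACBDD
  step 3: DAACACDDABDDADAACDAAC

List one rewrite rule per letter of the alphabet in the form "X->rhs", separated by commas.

A->AC, B->BD, C->D, D->DA

  step 0 ⇒ step 1: CABC ⇒ D·AC·BD·D
    A ↦ AC
    B ↦ BD
    C ↦ D
    D ↦ DA  (constrained at step 1)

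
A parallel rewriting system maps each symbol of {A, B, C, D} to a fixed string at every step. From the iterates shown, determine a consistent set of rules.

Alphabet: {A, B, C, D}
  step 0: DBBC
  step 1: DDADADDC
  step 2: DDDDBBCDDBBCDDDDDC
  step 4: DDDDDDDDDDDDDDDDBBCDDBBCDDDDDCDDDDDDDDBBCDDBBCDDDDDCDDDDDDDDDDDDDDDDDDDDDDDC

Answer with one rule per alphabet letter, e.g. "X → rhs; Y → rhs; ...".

  step 1 ⇒ step 2: DDADADDC ⇒ DD·DD·BBC·DD·BBC·DD·DD·DC
    A ↦ BBC
    C ↦ DC
    D ↦ DD
  step 0 ⇒ step 1: DBBC ⇒ DD·AD·AD·DC
    B ↦ AD

A->BBC, B->AD, C->DC, D->DD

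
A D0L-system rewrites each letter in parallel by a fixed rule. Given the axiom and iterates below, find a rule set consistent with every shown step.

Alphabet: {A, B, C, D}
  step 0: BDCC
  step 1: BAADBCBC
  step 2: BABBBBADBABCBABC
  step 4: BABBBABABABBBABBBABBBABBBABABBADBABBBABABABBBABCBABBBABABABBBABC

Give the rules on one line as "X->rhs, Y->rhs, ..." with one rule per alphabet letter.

  step 1 ⇒ step 2: BAADBCBC ⇒ BA·BB·BB·AD·BA·BC·BA·BC
    A ↦ BB
    B ↦ BA
    C ↦ BC
    D ↦ AD

A->BB, B->BA, C->BC, D->AD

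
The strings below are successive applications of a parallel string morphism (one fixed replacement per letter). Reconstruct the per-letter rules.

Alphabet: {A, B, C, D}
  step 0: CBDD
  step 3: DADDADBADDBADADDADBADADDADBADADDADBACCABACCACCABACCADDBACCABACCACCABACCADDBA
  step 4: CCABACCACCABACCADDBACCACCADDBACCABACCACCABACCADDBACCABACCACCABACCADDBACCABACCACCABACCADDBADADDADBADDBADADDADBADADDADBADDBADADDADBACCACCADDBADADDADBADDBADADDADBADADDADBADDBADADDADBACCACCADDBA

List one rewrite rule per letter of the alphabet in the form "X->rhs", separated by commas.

A->BA, B->DD, C->DAD, D->CCA

  step 3 ⇒ step 4: DADDADBADDBADADDADBADADDADBADADDADBACCABACCACCABACCADDBACCABACCACCABACCADDBA ⇒ CCA·BA·CCA·CCA·BA·CCA·DD·BA·CCA·CCA·DD·BA·CCA·BA·CCA·CCA·BA·CCA·DD·BA·CCA·BA·CCA·CCA·BA·CCA·DD·BA·CCA·BA·CCA·CCA·BA·CCA·DD·BA·DAD·DAD·BA·DD·BA·DAD·DAD·BA·DAD·DAD·BA·DD·BA·DAD·DAD·BA·CCA·CCA·DD·BA·DAD·DAD·BA·DD·BA·DAD·DAD·BA·DAD·DAD·BA·DD·BA·DAD·DAD·BA·CCA·CCA·DD·BA
    A ↦ BA
    B ↦ DD
    C ↦ DAD
    D ↦ CCA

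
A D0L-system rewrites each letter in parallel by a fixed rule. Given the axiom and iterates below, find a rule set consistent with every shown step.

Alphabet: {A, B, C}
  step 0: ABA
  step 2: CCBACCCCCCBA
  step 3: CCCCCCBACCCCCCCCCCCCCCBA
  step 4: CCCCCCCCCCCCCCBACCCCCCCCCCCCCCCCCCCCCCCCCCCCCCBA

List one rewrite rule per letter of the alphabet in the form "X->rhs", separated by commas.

A->BA, B->CC, C->CC

  step 3 ⇒ step 4: CCCCCCBACCCCCCCCCCCCCCBA ⇒ CC·CC·CC·CC·CC·CC·CC·BA·CC·CC·CC·CC·CC·CC·CC·CC·CC·CC·CC·CC·CC·CC·CC·BA
    A ↦ BA
    B ↦ CC
    C ↦ CC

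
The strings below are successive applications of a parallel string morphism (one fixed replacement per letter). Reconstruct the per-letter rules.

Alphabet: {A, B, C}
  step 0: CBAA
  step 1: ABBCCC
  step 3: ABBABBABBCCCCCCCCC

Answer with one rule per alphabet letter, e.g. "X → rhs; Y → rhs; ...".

  step 0 ⇒ step 1: CBAA ⇒ ABB·C·C·C
    A ↦ C
    B ↦ C
    C ↦ ABB

A->C, B->C, C->ABB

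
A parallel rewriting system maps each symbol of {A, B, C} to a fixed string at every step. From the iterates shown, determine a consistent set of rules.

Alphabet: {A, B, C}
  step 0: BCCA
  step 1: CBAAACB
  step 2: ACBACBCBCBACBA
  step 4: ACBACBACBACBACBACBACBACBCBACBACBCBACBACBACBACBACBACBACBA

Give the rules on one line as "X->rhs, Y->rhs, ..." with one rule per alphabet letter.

  step 1 ⇒ step 2: CBAAACB ⇒ A·CBA·CB·CB·CB·A·CBA
    A ↦ CB
    B ↦ CBA
    C ↦ A

A->CB, B->CBA, C->A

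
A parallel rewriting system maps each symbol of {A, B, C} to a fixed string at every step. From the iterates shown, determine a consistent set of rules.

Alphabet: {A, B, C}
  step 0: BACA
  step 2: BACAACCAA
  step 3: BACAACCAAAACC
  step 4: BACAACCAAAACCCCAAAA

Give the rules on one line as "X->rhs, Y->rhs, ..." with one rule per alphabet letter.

A->C, B->BA, C->AA

  step 3 ⇒ step 4: BACAACCAAAACC ⇒ BA·C·AA·C·C·AA·AA·C·C·C·C·AA·AA
    A ↦ C
    B ↦ BA
    C ↦ AA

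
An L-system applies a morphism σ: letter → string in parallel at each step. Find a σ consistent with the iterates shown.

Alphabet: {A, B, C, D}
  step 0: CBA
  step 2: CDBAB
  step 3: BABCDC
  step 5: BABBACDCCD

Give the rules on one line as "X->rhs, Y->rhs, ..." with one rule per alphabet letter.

A->D, B->C, C->BA, D->B

  step 2 ⇒ step 3: CDBAB ⇒ BA·B·C·D·C
    A ↦ D
    B ↦ C
    C ↦ BA
    D ↦ B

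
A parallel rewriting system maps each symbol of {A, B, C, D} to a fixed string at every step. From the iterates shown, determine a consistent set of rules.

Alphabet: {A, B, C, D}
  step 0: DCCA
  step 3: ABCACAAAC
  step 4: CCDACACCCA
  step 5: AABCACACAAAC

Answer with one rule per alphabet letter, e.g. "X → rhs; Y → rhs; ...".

A->C, B->CD, C->A, D->BCA

  step 4 ⇒ step 5: CCDACACCCA ⇒ A·A·BCA·C·A·C·A·A·A·C
    A ↦ C
    C ↦ A
    D ↦ BCA
  step 3 ⇒ step 4: ABCACAAAC ⇒ C·CD·A·C·A·C·C·C·A
    B ↦ CD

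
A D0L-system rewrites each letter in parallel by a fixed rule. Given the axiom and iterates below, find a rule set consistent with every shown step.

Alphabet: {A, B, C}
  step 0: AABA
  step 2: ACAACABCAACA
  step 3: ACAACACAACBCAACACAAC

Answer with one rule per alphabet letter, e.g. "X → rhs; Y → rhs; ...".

  step 2 ⇒ step 3: ACAACABCAACA ⇒ AC·A·AC·AC·A·AC·BC·A·AC·AC·A·AC
    A ↦ AC
    B ↦ BC
    C ↦ A

A->AC, B->BC, C->A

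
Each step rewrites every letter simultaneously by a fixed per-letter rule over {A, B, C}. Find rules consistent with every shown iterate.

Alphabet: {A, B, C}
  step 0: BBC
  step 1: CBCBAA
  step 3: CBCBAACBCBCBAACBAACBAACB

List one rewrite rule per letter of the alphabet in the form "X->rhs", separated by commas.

  step 0 ⇒ step 1: BBC ⇒ CB·CB·AA
    B ↦ CB
    C ↦ AA
    A ↦ CB  (constrained at step 1)

A->CB, B->CB, C->AA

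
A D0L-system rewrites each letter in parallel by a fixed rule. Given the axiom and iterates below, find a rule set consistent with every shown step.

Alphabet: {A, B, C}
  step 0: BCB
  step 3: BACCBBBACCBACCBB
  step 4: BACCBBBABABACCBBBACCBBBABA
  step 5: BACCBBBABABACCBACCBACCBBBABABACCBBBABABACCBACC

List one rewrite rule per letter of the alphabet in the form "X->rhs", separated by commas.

  step 4 ⇒ step 5: BACCBBBABABACCBBBACCBBBABA ⇒ BA·CC·B·B·BA·BA·BA·CC·BA·CC·BA·CC·B·B·BA·BA·BA·CC·B·B·BA·BA·BA·CC·BA·CC
    A ↦ CC
    B ↦ BA
    C ↦ B

A->CC, B->BA, C->B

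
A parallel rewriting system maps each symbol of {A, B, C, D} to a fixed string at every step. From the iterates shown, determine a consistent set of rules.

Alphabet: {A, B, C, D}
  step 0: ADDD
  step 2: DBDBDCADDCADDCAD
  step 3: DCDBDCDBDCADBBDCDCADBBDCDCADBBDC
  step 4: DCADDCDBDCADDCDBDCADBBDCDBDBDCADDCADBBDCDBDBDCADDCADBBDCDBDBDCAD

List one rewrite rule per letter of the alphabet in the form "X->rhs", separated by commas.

A->BB, B->DB, C->AD, D->DC

  step 3 ⇒ step 4: DCDBDCDBDCADBBDCDCADBBDCDCADBBDC ⇒ DC·AD·DC·DB·DC·AD·DC·DB·DC·AD·BB·DC·DB·DB·DC·AD·DC·AD·BB·DC·DB·DB·DC·AD·DC·AD·BB·DC·DB·DB·DC·AD
    A ↦ BB
    B ↦ DB
    C ↦ AD
    D ↦ DC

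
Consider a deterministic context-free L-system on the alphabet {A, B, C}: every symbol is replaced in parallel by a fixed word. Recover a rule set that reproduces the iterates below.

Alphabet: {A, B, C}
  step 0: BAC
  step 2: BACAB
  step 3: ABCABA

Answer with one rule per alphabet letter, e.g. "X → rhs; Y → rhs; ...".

  step 2 ⇒ step 3: BACAB ⇒ A·B·CA·B·A
    A ↦ B
    B ↦ A
    C ↦ CA

A->B, B->A, C->CA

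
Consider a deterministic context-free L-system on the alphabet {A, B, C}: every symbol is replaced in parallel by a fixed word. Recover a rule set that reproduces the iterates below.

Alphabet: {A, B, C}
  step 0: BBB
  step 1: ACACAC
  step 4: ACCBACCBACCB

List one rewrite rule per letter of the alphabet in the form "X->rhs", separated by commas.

A->C, B->AC, C->B

  step 0 ⇒ step 1: BBB ⇒ AC·AC·AC
    B ↦ AC
    A ↦ C  (constrained at step 1)
    C ↦ B  (constrained at step 1)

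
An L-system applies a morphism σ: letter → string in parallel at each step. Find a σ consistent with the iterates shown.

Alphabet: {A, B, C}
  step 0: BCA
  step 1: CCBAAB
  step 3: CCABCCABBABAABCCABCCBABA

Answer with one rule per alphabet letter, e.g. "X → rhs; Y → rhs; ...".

A->AB, B->CC, C->BA

  step 0 ⇒ step 1: BCA ⇒ CC·BA·AB
    A ↦ AB
    B ↦ CC
    C ↦ BA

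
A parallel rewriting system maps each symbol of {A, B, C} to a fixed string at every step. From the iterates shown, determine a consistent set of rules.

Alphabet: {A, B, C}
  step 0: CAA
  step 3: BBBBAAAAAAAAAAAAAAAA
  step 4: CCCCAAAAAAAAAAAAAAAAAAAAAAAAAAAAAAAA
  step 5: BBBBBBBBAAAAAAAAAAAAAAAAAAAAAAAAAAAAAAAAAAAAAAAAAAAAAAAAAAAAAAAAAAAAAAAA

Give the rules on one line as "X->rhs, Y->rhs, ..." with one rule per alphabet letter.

A->AA, B->C, C->BB

  step 4 ⇒ step 5: CCCCAAAAAAAAAAAAAAAAAAAAAAAAAAAAAAAA ⇒ BB·BB·BB·BB·AA·AA·AA·AA·AA·AA·AA·AA·AA·AA·AA·AA·AA·AA·AA·AA·AA·AA·AA·AA·AA·AA·AA·AA·AA·AA·AA·AA·AA·AA·AA·AA
    A ↦ AA
    C ↦ BB
  step 3 ⇒ step 4: BBBBAAAAAAAAAAAAAAAA ⇒ C·C·C·C·AA·AA·AA·AA·AA·AA·AA·AA·AA·AA·AA·AA·AA·AA·AA·AA
    B ↦ C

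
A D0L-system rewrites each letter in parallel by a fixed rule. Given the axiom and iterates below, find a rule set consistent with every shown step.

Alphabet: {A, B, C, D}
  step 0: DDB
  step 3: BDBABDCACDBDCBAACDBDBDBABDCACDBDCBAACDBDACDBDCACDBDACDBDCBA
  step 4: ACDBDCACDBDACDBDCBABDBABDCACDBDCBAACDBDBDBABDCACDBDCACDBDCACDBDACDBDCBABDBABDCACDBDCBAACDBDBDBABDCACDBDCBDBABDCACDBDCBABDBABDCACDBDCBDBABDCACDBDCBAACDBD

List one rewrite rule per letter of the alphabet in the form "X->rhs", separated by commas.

A->BD, B->ACD, C->BA, D->BDC

  step 3 ⇒ step 4: BDBABDCACDBDCBAACDBDBDBABDCACDBDCBAACDBDACDBDCACDBDACDBDCBA ⇒ ACD·BDC·ACD·BD·ACD·BDC·BA·BD·BA·BDC·ACD·BDC·BA·ACD·BD·BD·BA·BDC·ACD·BDC·ACD·BDC·ACD·BD·ACD·BDC·BA·BD·BA·BDC·ACD·BDC·BA·ACD·BD·BD·BA·BDC·ACD·BDC·BD·BA·BDC·ACD·BDC·BA·BD·BA·BDC·ACD·BDC·BD·BA·BDC·ACD·BDC·BA·ACD·BD
    A ↦ BD
    B ↦ ACD
    C ↦ BA
    D ↦ BDC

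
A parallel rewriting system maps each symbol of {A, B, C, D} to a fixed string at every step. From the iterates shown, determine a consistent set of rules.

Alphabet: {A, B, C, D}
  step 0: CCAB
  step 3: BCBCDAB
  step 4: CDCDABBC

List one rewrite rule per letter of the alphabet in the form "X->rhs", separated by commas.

A->B, B->C, C->D, D->AB

  step 3 ⇒ step 4: BCBCDAB ⇒ C·D·C·D·AB·B·C
    A ↦ B
    B ↦ C
    C ↦ D
    D ↦ AB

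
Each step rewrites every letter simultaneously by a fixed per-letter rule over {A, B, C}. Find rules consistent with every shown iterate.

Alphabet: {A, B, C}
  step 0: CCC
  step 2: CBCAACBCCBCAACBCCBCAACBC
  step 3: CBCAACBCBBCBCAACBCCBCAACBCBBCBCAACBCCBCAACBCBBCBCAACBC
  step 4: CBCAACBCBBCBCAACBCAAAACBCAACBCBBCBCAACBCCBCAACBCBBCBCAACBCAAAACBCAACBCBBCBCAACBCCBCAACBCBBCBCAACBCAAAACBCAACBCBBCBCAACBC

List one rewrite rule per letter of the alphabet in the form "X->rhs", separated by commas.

  step 3 ⇒ step 4: CBCAACBCBBCBCAACBCCBCAACBCBBCBCAACBCCBCAACBCBBCBCAACBC ⇒ CBC·AA·CBC·B·B·CBC·AA·CBC·AA·AA·CBC·AA·CBC·B·B·CBC·AA·CBC·CBC·AA·CBC·B·B·CBC·AA·CBC·AA·AA·CBC·AA·CBC·B·B·CBC·AA·CBC·CBC·AA·CBC·B·B·CBC·AA·CBC·AA·AA·CBC·AA·CBC·B·B·CBC·AA·CBC
    A ↦ B
    B ↦ AA
    C ↦ CBC

A->B, B->AA, C->CBC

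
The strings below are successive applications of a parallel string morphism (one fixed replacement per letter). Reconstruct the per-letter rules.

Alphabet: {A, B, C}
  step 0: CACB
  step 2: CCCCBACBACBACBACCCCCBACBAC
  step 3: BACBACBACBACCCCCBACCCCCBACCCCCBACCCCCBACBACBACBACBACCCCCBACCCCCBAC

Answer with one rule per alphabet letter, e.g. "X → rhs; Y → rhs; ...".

A->CCC, B->C, C->BAC

  step 2 ⇒ step 3: CCCCBACBACBACBACCCCCBACBAC ⇒ BAC·BAC·BAC·BAC·C·CCC·BAC·C·CCC·BAC·C·CCC·BAC·C·CCC·BAC·BAC·BAC·BAC·BAC·C·CCC·BAC·C·CCC·BAC
    A ↦ CCC
    B ↦ C
    C ↦ BAC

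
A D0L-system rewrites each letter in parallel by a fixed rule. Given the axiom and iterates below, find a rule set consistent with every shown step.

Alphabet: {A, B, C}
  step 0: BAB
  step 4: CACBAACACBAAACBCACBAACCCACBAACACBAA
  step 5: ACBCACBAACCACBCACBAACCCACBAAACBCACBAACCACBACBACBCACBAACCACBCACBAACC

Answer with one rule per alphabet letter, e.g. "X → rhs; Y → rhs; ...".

  step 4 ⇒ step 5: CACBAACACBAAACBCACBAACCCACBAACACBAA ⇒ ACB·C·ACB·AA·C·C·ACB·C·ACB·AA·C·C·C·ACB·AA·ACB·C·ACB·AA·C·C·ACB·ACB·ACB·C·ACB·AA·C·C·ACB·C·ACB·AA·C·C
    A ↦ C
    B ↦ AA
    C ↦ ACB

A->C, B->AA, C->ACB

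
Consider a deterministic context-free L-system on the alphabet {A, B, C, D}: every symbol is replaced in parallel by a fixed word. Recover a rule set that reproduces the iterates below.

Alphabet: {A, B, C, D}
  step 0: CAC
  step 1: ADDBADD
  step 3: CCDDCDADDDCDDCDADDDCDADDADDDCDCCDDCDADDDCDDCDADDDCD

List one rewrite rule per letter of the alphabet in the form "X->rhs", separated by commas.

A->B, B->CCD, C->ADD, D->DCD

  step 0 ⇒ step 1: CAC ⇒ ADD·B·ADD
    A ↦ B
    C ↦ ADD
    B ↦ CCD  (constrained at step 1)
    D ↦ DCD  (constrained at step 1)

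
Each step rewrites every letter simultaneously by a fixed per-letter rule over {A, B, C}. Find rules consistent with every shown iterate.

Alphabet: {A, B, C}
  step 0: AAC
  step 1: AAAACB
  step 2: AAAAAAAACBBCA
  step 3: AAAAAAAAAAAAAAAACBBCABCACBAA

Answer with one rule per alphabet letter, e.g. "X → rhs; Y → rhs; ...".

A->AA, B->BCA, C->CB

  step 2 ⇒ step 3: AAAAAAAACBBCA ⇒ AA·AA·AA·AA·AA·AA·AA·AA·CB·BCA·BCA·CB·AA
    A ↦ AA
    B ↦ BCA
    C ↦ CB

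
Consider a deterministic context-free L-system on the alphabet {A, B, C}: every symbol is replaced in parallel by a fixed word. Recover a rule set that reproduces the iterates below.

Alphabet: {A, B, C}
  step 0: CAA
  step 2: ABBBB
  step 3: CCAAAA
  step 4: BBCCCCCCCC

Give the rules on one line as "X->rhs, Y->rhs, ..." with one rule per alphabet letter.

A->CC, B->A, C->B

  step 3 ⇒ step 4: CCAAAA ⇒ B·B·CC·CC·CC·CC
    A ↦ CC
    C ↦ B
  step 2 ⇒ step 3: ABBBB ⇒ CC·A·A·A·A
    B ↦ A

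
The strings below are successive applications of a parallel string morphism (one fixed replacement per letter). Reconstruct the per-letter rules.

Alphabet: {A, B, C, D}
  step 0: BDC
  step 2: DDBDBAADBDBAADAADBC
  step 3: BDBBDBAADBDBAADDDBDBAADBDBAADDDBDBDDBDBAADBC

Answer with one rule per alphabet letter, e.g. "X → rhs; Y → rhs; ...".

  step 2 ⇒ step 3: DDBDBAADBDBAADAADBC ⇒ BDB·BDB·AAD·BDB·AAD·D·D·BDB·AAD·BDB·AAD·D·D·BDB·D·D·BDB·AAD·BC
    A ↦ D
    B ↦ AAD
    C ↦ BC
    D ↦ BDB

A->D, B->AAD, C->BC, D->BDB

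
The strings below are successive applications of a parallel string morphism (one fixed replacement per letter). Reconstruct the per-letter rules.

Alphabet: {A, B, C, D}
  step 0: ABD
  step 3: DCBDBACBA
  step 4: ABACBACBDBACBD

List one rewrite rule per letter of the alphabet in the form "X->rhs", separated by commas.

  step 3 ⇒ step 4: DCBDBACBA ⇒ A·BA·CB·A·CB·D·BA·CB·D
    A ↦ D
    B ↦ CB
    C ↦ BA
    D ↦ A

A->D, B->CB, C->BA, D->A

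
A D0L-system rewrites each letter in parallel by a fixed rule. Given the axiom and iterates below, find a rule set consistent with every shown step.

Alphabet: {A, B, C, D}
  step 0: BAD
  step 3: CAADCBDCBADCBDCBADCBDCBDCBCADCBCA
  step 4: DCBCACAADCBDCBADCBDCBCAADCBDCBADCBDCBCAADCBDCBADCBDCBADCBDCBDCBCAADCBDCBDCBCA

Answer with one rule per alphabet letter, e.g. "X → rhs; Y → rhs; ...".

  step 3 ⇒ step 4: CAADCBDCBADCBDCBADCBDCBDCBCADCBCA ⇒ DCB·CA·CA·A·DCB·DCB·A·DCB·DCB·CA·A·DCB·DCB·A·DCB·DCB·CA·A·DCB·DCB·A·DCB·DCB·A·DCB·DCB·DCB·CA·A·DCB·DCB·DCB·CA
    A ↦ CA
    B ↦ DCB
    C ↦ DCB
    D ↦ A

A->CA, B->DCB, C->DCB, D->A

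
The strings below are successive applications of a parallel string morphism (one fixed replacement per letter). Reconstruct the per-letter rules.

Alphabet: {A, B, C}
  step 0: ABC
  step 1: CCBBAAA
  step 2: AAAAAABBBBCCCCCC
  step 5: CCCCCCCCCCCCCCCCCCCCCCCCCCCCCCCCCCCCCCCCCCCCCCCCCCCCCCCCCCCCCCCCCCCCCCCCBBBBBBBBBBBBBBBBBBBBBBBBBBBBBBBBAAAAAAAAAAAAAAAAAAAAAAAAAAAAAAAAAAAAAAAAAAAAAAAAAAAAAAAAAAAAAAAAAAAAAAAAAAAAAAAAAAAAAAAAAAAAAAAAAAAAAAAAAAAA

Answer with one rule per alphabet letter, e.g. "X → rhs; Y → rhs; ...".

  step 1 ⇒ step 2: CCBBAAA ⇒ AAA·AAA·BB·BB·CC·CC·CC
    A ↦ CC
    B ↦ BB
    C ↦ AAA

A->CC, B->BB, C->AAA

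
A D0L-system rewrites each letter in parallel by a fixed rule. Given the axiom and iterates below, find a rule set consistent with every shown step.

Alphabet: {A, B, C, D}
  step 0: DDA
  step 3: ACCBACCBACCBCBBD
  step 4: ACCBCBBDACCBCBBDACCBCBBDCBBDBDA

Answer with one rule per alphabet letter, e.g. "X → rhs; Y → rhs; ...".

  step 3 ⇒ step 4: ACCBACCBACCBCBBD ⇒ AC·CB·CB·BD·AC·CB·CB·BD·AC·CB·CB·BD·CB·BD·BD·A
    A ↦ AC
    B ↦ BD
    C ↦ CB
    D ↦ A

A->AC, B->BD, C->CB, D->A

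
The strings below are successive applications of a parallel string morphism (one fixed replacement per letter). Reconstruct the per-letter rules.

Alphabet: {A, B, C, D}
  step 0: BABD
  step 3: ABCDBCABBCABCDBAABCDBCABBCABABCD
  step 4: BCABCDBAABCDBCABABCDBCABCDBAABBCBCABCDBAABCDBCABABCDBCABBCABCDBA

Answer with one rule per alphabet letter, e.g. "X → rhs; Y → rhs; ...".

A->BC, B->AB, C->CD, D->BA

  step 3 ⇒ step 4: ABCDBCABBCABCDBAABCDBCABBCABABCD ⇒ BC·AB·CD·BA·AB·CD·BC·AB·AB·CD·BC·AB·CD·BA·AB·BC·BC·AB·CD·BA·AB·CD·BC·AB·AB·CD·BC·AB·BC·AB·CD·BA
    A ↦ BC
    B ↦ AB
    C ↦ CD
    D ↦ BA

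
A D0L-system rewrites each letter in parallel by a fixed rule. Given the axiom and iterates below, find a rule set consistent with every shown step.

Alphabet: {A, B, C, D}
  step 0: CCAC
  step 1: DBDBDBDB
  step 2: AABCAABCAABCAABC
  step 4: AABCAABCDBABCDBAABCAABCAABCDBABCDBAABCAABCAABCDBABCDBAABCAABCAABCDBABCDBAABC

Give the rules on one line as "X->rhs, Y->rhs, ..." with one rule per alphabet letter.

A->DB, B->ABC, C->DB, D->A

  step 1 ⇒ step 2: DBDBDBDB ⇒ A·ABC·A·ABC·A·ABC·A·ABC
    B ↦ ABC
    D ↦ A
  step 0 ⇒ step 1: CCAC ⇒ DB·DB·DB·DB
    A ↦ DB
  step 0 ⇒ step 1: CCAC ⇒ DB·DB·DB·DB
    C ↦ DB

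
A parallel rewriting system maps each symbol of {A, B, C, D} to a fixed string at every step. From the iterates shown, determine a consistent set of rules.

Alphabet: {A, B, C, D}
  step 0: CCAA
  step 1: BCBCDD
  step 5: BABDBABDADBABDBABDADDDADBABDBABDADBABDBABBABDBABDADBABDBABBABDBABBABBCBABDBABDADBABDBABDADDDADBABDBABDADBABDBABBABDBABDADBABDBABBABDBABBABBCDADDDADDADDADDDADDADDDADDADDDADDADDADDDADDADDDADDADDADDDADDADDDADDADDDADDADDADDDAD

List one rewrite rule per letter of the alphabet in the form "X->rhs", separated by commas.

A->D, B->BAB, C->BC, D->DAD

  step 0 ⇒ step 1: CCAA ⇒ BC·BC·D·D
    A ↦ D
    C ↦ BC
    B ↦ BAB  (constrained at step 1)
    D ↦ DAD  (constrained at step 1)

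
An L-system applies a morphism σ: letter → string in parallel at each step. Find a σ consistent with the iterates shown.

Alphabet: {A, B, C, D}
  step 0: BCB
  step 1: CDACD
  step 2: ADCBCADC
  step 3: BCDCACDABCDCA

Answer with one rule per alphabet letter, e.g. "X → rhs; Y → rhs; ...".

  step 2 ⇒ step 3: ADCBCADC ⇒ BC·DC·A·CD·A·BC·DC·A
    A ↦ BC
    B ↦ CD
    C ↦ A
    D ↦ DC

A->BC, B->CD, C->A, D->DC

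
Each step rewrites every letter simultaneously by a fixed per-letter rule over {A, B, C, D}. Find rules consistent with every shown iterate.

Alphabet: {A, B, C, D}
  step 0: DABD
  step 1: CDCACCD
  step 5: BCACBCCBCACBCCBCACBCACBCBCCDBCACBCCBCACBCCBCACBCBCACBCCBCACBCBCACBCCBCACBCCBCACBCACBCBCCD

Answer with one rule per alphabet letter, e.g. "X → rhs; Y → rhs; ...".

  step 0 ⇒ step 1: DABD ⇒ CD·C·AC·CD
    A ↦ C
    B ↦ AC
    D ↦ CD
    C ↦ BC  (constrained at step 1)

A->C, B->AC, C->BC, D->CD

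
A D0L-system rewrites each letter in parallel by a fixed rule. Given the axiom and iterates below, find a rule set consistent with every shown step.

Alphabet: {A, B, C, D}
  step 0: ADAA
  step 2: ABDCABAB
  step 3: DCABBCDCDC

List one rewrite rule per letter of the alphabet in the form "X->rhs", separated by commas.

A->D, B->C, C->BC, D->AB

  step 2 ⇒ step 3: ABDCABAB ⇒ D·C·AB·BC·D·C·D·C
    A ↦ D
    B ↦ C
    C ↦ BC
    D ↦ AB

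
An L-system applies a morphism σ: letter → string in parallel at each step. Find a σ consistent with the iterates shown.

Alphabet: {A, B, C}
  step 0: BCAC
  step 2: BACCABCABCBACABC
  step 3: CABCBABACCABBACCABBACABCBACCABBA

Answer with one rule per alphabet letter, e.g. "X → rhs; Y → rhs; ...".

  step 2 ⇒ step 3: BACCABCABCBACABC ⇒ CAB·C·BA·BA·C·CAB·BA·C·CAB·BA·CAB·C·BA·C·CAB·BA
    A ↦ C
    B ↦ CAB
    C ↦ BA

A->C, B->CAB, C->BA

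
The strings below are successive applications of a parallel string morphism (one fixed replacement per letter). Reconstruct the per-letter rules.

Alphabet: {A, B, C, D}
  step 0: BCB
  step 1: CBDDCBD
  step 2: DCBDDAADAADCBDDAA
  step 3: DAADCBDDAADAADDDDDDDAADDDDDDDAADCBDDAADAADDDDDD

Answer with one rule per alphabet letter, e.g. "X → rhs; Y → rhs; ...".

  step 2 ⇒ step 3: DCBDDAADAADCBDDAA ⇒ DAA·D·CBD·DAA·DAA·DDD·DDD·DAA·DDD·DDD·DAA·D·CBD·DAA·DAA·DDD·DDD
    A ↦ DDD
    B ↦ CBD
    C ↦ D
    D ↦ DAA

A->DDD, B->CBD, C->D, D->DAA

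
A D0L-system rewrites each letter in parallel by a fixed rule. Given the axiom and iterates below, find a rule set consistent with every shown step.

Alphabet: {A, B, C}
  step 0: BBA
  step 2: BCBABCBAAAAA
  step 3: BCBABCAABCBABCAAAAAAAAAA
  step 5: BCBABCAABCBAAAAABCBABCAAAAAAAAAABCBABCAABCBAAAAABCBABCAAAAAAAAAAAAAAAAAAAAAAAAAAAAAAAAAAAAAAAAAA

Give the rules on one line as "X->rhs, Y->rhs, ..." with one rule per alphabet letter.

A->AA, B->BC, C->BA

  step 2 ⇒ step 3: BCBABCBAAAAA ⇒ BC·BA·BC·AA·BC·BA·BC·AA·AA·AA·AA·AA
    A ↦ AA
    B ↦ BC
    C ↦ BA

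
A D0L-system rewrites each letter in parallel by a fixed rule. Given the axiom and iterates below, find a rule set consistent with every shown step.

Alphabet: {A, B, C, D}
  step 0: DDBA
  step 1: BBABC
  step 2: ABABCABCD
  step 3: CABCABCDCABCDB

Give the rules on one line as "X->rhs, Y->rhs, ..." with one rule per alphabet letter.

A->C, B->AB, C->CD, D->B

  step 2 ⇒ step 3: ABABCABCD ⇒ C·AB·C·AB·CD·C·AB·CD·B
    A ↦ C
    B ↦ AB
    C ↦ CD
    D ↦ B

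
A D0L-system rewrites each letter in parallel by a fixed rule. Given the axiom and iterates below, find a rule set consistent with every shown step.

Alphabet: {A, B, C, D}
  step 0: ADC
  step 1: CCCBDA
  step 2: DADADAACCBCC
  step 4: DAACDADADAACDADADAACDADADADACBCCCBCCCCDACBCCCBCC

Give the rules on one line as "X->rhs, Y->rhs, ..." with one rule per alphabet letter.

  step 1 ⇒ step 2: CCCBDA ⇒ DA·DA·DA·AC·CB·CC
    A ↦ CC
    B ↦ AC
    C ↦ DA
    D ↦ CB

A->CC, B->AC, C->DA, D->CB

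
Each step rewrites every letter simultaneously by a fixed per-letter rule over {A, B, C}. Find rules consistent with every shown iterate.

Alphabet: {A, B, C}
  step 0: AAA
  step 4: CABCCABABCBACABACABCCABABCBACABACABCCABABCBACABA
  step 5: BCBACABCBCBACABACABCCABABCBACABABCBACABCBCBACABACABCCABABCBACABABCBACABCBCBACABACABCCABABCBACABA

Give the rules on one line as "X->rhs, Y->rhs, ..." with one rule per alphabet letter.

A->BA, B->CA, C->BC

  step 4 ⇒ step 5: CABCCABABCBACABACABCCABABCBACABACABCCABABCBACABA ⇒ BC·BA·CA·BC·BC·BA·CA·BA·CA·BC·CA·BA·BC·BA·CA·BA·BC·BA·CA·BC·BC·BA·CA·BA·CA·BC·CA·BA·BC·BA·CA·BA·BC·BA·CA·BC·BC·BA·CA·BA·CA·BC·CA·BA·BC·BA·CA·BA
    A ↦ BA
    B ↦ CA
    C ↦ BC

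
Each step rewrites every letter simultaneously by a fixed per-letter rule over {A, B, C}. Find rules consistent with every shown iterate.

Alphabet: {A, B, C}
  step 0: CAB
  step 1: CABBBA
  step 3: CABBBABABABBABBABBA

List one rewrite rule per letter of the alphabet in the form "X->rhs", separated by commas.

A->B, B->BA, C->CAB

  step 0 ⇒ step 1: CAB ⇒ CAB·B·BA
    A ↦ B
    B ↦ BA
    C ↦ CAB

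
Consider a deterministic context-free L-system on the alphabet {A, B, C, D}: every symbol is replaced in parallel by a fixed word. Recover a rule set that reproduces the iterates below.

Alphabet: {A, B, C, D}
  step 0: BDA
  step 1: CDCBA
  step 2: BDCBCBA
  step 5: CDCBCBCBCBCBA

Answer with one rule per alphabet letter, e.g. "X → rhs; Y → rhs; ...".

A->BA, B->C, C->B, D->DC

  step 1 ⇒ step 2: CDCBA ⇒ B·DC·B·C·BA
    A ↦ BA
    B ↦ C
    C ↦ B
    D ↦ DC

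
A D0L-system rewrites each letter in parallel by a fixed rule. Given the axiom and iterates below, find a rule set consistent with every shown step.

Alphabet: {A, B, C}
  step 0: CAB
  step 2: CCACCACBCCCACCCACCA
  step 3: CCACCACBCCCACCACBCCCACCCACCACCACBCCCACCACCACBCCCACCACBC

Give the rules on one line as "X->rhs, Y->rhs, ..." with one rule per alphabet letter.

A->CBC, B->C, C->CCA

  step 2 ⇒ step 3: CCACCACBCCCACCCACCA ⇒ CCA·CCA·CBC·CCA·CCA·CBC·CCA·C·CCA·CCA·CCA·CBC·CCA·CCA·CCA·CBC·CCA·CCA·CBC
    A ↦ CBC
    B ↦ C
    C ↦ CCA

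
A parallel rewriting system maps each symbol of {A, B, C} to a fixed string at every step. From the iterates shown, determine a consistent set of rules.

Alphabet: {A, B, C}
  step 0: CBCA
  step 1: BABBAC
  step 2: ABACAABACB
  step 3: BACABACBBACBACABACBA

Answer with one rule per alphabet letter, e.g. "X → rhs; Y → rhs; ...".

A->BAC, B->A, C->B

  step 2 ⇒ step 3: ABACAABACB ⇒ BAC·A·BAC·B·BAC·BAC·A·BAC·B·A
    A ↦ BAC
    B ↦ A
    C ↦ B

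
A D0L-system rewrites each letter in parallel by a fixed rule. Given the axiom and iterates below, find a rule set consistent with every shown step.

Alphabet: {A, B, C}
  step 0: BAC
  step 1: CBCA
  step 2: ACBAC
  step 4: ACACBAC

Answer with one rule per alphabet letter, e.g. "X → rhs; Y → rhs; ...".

A->C, B->CB, C->A

  step 1 ⇒ step 2: CBCA ⇒ A·CB·A·C
    A ↦ C
    B ↦ CB
    C ↦ A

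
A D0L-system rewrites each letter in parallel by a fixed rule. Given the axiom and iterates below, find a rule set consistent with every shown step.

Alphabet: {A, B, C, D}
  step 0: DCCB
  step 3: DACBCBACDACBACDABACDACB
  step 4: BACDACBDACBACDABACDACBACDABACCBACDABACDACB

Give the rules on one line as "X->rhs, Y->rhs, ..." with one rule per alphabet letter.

  step 3 ⇒ step 4: DACBCBACDACBACDABACDACB ⇒ B·AC·DA·CB·DA·CB·AC·DA·B·AC·DA·CB·AC·DA·B·AC·CB·AC·DA·B·AC·DA·CB
    A ↦ AC
    B ↦ CB
    C ↦ DA
    D ↦ B

A->AC, B->CB, C->DA, D->B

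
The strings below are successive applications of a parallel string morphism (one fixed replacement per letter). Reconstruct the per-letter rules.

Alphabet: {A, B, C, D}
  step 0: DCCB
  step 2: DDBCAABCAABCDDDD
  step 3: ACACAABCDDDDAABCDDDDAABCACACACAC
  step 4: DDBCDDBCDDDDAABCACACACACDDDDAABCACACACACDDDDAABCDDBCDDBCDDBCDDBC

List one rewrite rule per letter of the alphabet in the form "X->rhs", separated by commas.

A->DD, B->AA, C->BC, D->AC

  step 3 ⇒ step 4: ACACAABCDDDDAABCDDDDAABCACACACAC ⇒ DD·BC·DD·BC·DD·DD·AA·BC·AC·AC·AC·AC·DD·DD·AA·BC·AC·AC·AC·AC·DD·DD·AA·BC·DD·BC·DD·BC·DD·BC·DD·BC
    A ↦ DD
    B ↦ AA
    C ↦ BC
    D ↦ AC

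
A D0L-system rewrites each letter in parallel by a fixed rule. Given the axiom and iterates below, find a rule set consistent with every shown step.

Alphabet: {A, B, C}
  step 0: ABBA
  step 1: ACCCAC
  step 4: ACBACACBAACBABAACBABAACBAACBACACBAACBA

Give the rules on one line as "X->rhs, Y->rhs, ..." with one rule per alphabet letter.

A->AC, B->C, C->BA

  step 0 ⇒ step 1: ABBA ⇒ AC·C·C·AC
    A ↦ AC
    B ↦ C
    C ↦ BA  (constrained at step 1)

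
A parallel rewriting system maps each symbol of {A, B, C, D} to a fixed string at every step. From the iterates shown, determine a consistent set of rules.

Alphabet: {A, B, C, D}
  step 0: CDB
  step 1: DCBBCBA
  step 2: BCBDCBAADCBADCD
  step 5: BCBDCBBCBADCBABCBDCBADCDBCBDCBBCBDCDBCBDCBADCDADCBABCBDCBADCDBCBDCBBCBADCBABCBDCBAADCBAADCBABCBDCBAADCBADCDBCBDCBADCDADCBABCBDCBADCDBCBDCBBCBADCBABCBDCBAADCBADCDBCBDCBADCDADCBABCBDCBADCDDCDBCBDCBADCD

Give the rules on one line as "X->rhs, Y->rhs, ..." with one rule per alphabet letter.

A->DCD, B->A, C->DCB, D->BCB

  step 1 ⇒ step 2: DCBBCBA ⇒ BCB·DCB·A·A·DCB·A·DCD
    A ↦ DCD
    B ↦ A
    C ↦ DCB
    D ↦ BCB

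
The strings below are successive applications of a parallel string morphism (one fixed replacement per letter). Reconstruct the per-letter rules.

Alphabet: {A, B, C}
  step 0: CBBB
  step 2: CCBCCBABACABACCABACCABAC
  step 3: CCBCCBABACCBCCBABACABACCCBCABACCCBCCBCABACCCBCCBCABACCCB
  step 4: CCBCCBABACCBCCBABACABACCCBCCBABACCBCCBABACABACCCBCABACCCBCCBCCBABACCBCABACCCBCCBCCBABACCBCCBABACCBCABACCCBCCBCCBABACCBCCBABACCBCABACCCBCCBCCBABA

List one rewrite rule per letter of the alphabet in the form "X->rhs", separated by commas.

  step 3 ⇒ step 4: CCBCCBABACCBCCBABACABACCCBCABACCCBCCBCABACCCBCCBCABACCCB ⇒ CCB·CCB·ABA·CCB·CCB·ABA·C·ABA·C·CCB·CCB·ABA·CCB·CCB·ABA·C·ABA·C·CCB·C·ABA·C·CCB·CCB·CCB·ABA·CCB·C·ABA·C·CCB·CCB·CCB·ABA·CCB·CCB·ABA·CCB·C·ABA·C·CCB·CCB·CCB·ABA·CCB·CCB·ABA·CCB·C·ABA·C·CCB·CCB·CCB·ABA
    A ↦ C
    B ↦ ABA
    C ↦ CCB

A->C, B->ABA, C->CCB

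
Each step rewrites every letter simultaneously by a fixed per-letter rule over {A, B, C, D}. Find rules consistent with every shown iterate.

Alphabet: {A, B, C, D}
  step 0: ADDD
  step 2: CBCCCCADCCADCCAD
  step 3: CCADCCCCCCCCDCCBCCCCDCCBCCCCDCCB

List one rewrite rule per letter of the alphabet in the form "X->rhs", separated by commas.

  step 2 ⇒ step 3: CBCCCCADCCADCCAD ⇒ CC·AD·CC·CC·CC·CC·DC·CB·CC·CC·DC·CB·CC·CC·DC·CB
    A ↦ DC
    B ↦ AD
    C ↦ CC
    D ↦ CB

A->DC, B->AD, C->CC, D->CB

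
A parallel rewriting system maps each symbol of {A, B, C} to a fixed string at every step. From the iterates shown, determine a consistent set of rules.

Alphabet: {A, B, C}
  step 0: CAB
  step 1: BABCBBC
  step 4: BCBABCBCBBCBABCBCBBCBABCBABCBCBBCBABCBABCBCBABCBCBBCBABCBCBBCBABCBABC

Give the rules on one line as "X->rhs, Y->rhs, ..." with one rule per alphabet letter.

  step 0 ⇒ step 1: CAB ⇒ BA·BCB·BC
    A ↦ BCB
    B ↦ BC
    C ↦ BA

A->BCB, B->BC, C->BA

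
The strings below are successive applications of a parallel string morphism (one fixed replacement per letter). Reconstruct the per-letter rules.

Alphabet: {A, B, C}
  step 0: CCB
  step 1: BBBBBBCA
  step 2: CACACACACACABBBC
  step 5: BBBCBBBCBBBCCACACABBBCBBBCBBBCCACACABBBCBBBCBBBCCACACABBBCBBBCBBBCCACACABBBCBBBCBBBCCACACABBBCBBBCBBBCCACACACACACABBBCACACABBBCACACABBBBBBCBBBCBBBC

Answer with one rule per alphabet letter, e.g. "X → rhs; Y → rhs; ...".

  step 1 ⇒ step 2: BBBBBBCA ⇒ CA·CA·CA·CA·CA·CA·BBB·C
    A ↦ C
    B ↦ CA
    C ↦ BBB

A->C, B->CA, C->BBB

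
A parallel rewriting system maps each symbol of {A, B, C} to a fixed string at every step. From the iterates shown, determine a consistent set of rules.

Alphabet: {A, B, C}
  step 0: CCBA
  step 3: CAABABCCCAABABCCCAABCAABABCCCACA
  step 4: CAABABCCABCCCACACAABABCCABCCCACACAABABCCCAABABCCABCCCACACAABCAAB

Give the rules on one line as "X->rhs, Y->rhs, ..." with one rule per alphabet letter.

  step 3 ⇒ step 4: CAABABCCCAABABCCCAABCAABABCCCACA ⇒ CA·AB·AB·CC·AB·CC·CA·CA·CA·AB·AB·CC·AB·CC·CA·CA·CA·AB·AB·CC·CA·AB·AB·CC·AB·CC·CA·CA·CA·AB·CA·AB
    A ↦ AB
    B ↦ CC
    C ↦ CA

A->AB, B->CC, C->CA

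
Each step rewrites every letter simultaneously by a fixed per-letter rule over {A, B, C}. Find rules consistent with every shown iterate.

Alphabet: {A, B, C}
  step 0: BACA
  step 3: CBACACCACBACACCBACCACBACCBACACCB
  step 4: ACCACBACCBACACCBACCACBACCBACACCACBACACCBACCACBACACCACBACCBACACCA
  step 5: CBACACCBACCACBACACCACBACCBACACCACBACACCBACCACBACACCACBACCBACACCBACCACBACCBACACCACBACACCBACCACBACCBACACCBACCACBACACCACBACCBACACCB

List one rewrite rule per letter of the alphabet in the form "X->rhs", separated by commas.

A->CB, B->CA, C->AC

  step 4 ⇒ step 5: ACCACBACCBACACCBACCACBACCBACACCACBACACCBACCACBACACCACBACCBACACCA ⇒ CB·AC·AC·CB·AC·CA·CB·AC·AC·CA·CB·AC·CB·AC·AC·CA·CB·AC·AC·CB·AC·CA·CB·AC·AC·CA·CB·AC·CB·AC·AC·CB·AC·CA·CB·AC·CB·AC·AC·CA·CB·AC·AC·CB·AC·CA·CB·AC·CB·AC·AC·CB·AC·CA·CB·AC·AC·CA·CB·AC·CB·AC·AC·CB
    A ↦ CB
    B ↦ CA
    C ↦ AC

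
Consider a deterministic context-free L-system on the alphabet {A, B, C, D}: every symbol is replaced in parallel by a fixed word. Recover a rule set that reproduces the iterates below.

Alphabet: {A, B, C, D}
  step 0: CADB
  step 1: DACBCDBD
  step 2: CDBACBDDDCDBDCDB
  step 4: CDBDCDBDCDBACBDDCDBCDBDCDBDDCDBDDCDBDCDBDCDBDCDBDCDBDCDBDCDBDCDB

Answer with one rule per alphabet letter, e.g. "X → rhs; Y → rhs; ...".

  step 1 ⇒ step 2: DACBCDBD ⇒ CDB·ACB·D·D·D·CDB·D·CDB
    A ↦ ACB
    B ↦ D
    C ↦ D
    D ↦ CDB

A->ACB, B->D, C->D, D->CDB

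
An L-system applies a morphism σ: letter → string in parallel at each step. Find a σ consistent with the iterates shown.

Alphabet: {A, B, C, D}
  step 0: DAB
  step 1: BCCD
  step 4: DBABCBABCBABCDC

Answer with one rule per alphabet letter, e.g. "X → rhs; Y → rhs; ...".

A->C, B->D, C->BA, D->BC

  step 0 ⇒ step 1: DAB ⇒ BC·C·D
    A ↦ C
    B ↦ D
    D ↦ BC
    C ↦ BA  (constrained at step 1)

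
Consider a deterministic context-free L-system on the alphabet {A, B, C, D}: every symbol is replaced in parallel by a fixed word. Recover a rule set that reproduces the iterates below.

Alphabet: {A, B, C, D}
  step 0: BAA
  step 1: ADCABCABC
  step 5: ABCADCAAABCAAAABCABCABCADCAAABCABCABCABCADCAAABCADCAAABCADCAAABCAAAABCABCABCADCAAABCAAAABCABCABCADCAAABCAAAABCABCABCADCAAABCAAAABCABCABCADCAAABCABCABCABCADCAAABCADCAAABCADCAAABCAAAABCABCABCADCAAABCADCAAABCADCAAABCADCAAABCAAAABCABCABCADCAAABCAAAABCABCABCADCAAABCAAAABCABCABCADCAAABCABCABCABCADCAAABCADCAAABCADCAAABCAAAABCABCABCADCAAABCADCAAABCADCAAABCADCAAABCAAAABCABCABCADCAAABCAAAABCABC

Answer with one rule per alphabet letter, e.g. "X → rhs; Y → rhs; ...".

  step 0 ⇒ step 1: BAA ⇒ ADC·ABC·ABC
    A ↦ ABC
    B ↦ ADC
    C ↦ AA  (constrained at step 1)
    D ↦ A  (constrained at step 1)

A->ABC, B->ADC, C->AA, D->A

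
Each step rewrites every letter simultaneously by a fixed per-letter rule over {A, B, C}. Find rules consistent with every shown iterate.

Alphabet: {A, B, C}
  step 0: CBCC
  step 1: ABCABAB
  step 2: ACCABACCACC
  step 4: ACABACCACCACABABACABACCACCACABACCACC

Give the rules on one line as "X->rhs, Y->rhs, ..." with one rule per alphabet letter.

A->AC, B->C, C->AB

  step 1 ⇒ step 2: ABCABAB ⇒ AC·C·AB·AC·C·AC·C
    A ↦ AC
    B ↦ C
    C ↦ AB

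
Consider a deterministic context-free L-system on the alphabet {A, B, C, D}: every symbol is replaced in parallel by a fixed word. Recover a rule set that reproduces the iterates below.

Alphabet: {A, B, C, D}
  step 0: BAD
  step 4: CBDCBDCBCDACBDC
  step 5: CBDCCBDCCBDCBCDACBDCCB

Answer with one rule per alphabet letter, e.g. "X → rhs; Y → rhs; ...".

  step 4 ⇒ step 5: CBDCBDCBCDACBDC ⇒ CB·D·C·CB·D·C·CB·D·CB·C·DA·CB·D·C·CB
    A ↦ DA
    B ↦ D
    C ↦ CB
    D ↦ C

A->DA, B->D, C->CB, D->C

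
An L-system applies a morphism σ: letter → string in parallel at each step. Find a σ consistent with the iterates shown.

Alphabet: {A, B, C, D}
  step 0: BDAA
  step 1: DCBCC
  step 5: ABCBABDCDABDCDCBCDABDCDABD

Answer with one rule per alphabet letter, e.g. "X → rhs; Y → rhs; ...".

A->C, B->D, C->AB, D->CB

  step 0 ⇒ step 1: BDAA ⇒ D·CB·C·C
    A ↦ C
    B ↦ D
    D ↦ CB
    C ↦ AB  (constrained at step 1)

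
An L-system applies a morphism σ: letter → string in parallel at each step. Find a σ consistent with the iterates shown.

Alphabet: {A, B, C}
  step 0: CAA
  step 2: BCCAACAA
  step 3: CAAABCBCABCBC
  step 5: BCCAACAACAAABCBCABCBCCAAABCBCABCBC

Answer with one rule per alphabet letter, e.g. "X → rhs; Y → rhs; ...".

A->BC, B->CA, C->A

  step 2 ⇒ step 3: BCCAACAA ⇒ CA·A·A·BC·BC·A·BC·BC
    A ↦ BC
    B ↦ CA
    C ↦ A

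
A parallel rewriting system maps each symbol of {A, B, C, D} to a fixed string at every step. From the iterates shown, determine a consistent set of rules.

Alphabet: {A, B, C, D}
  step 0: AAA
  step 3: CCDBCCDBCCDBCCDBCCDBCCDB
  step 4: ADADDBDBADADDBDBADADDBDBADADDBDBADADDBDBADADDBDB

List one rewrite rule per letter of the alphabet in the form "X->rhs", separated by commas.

  step 3 ⇒ step 4: CCDBCCDBCCDBCCDBCCDBCCDB ⇒ AD·AD·DB·DB·AD·AD·DB·DB·AD·AD·DB·DB·AD·AD·DB·DB·AD·AD·DB·DB·AD·AD·DB·DB
    B ↦ DB
    C ↦ AD
    D ↦ DB
    A ↦ CC  (constrained at step 0)

A->CC, B->DB, C->AD, D->DB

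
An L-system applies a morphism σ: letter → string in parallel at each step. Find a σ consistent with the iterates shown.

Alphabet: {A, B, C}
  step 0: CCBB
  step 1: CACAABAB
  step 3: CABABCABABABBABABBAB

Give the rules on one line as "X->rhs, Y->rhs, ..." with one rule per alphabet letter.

  step 0 ⇒ step 1: CCBB ⇒ CA·CA·AB·AB
    B ↦ AB
    C ↦ CA
    A ↦ B  (constrained at step 1)

A->B, B->AB, C->CA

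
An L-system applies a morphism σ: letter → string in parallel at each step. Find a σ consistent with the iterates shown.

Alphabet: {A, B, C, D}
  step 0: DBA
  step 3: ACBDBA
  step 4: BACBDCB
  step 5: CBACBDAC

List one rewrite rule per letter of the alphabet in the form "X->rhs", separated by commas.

  step 4 ⇒ step 5: BACBDCB ⇒ C·B·A·C·BD·A·C
    A ↦ B
    B ↦ C
    C ↦ A
    D ↦ BD

A->B, B->C, C->A, D->BD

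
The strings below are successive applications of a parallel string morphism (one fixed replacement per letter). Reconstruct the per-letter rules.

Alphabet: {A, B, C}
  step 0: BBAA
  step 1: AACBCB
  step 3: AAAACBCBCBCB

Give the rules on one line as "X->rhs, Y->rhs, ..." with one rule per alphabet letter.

  step 0 ⇒ step 1: BBAA ⇒ A·A·CB·CB
    A ↦ CB
    B ↦ A
    C ↦ A  (constrained at step 1)

A->CB, B->A, C->A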